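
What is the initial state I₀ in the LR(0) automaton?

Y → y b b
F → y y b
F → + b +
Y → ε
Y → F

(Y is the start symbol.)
First, augment the grammar with Y' → Y
I₀ = CLOSURE({ [Y' → . Y] }):
  [Y' → . Y] has the dot before Y: add [Y → . y b b], [Y → .], [Y → . F]
  [Y → . F] has the dot before F: add [F → . y y b], [F → . + b +]
No further items can be added.

I₀ = { [F → . + b +], [F → . y y b], [Y → . F], [Y → . y b b], [Y → .], [Y' → . Y] }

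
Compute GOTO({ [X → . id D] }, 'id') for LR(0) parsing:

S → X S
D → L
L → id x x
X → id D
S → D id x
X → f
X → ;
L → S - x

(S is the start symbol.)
GOTO(I, 'id') = CLOSURE({ [A → αX.β] : [A → α.Xβ] ∈ I, X = 'id' })

Items with dot before 'id', with the dot advanced:
  [X → . id D] → [X → id . D]
Closure of the advanced items:
  [X → id . D] has the dot before D: add [D → . L]
  [D → . L] has the dot before L: add [L → . id x x], [L → . S - x]
  [L → . S - x] has the dot before S: add [S → . X S], [S → . D id x]
  [S → . X S] has the dot before X: add [X → . id D], [X → . f], [X → . ;]

GOTO = { [D → . L], [L → . S - x], [L → . id x x], [S → . D id x], [S → . X S], [X → . ;], [X → . f], [X → . id D], [X → id . D] }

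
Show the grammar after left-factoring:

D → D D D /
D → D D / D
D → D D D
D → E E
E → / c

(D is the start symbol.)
Left-factoring transforms A → αβ₁ | αβ₂ into A → αA' and A' → β₁ | β₂
(α is the longest common prefix among the alternatives). Repeat until
no nonterminal has two alternatives with a common prefix.

Round 1: D has alternatives sharing prefix 'D D'. Introduce D': D → D D D'
  Add: D' → D /
  Add: D' → / D
  Add: D' → D

Round 2: D' has alternatives sharing prefix 'D'. Introduce D'': D' → D D''
  Add: D'' → /
  Add: D'' → ε

No remaining common prefixes — done.

Resulting grammar:
D → D D D'
D' → D D''
D'' → /
D'' → ε
D' → / D
D → E E
E → / c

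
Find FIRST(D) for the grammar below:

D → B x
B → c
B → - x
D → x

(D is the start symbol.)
{ '-', 'c', 'x' }

FIRST sets of the other non-terminals involved (by the same procedure, iterated to a fixed point):
  FIRST(B) = { '-', 'c' }

From D → B x:
  - B is a non-terminal: add FIRST(B) \ {ε} = { '-', 'c' }
    B is not nullable, so stop
From D → x:
  - x is a terminal: add 'x' and stop

Collecting: FIRST(D) = { '-', 'c', 'x' }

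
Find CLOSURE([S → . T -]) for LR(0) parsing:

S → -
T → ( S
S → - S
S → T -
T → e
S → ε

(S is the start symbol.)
To compute CLOSURE, for each item [A → α.Bβ] where B is a non-terminal, add [B → .γ] for all productions B → γ; repeat for the newly added items until nothing changes.

Start with: [S → . T -]
  [S → . T -] has the dot before T: add [T → . ( S], [T → . e]
No further items can be added.

CLOSURE = { [S → . T -], [T → . ( S], [T → . e] }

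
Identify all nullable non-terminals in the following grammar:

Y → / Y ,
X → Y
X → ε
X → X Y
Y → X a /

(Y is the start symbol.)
ε-productions: X → ε
So X is immediately nullable.
No further non-terminal can be added: every production for the remaining non-terminals contains a terminal or a non-nullable non-terminal.
Nullable = { 'X' }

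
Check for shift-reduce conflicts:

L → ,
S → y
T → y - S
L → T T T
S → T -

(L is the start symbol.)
Augment with L' → L and build the canonical LR(0) collection (I0 = CLOSURE({[L' → . L]}), then GOTO on every symbol after a dot until no new states appear). It has 12 states:
  I0: { [L → . ,], [L → . T T T], [L' → . L], [T → . y - S] }  — shift
  I1: { [L → , .] }  — reduce
  I2: { [L' → L .] }  — accept
  I3: { [L → T . T T], [T → . y - S] }  — shift
  I4: { [T → y . - S] }  — shift
  I5: { [S → . T -], [S → . y], [T → . y - S], [T → y - . S] }  — shift
  I6: { [T → y - S .] }  — reduce
  I7: { [S → T . -] }  — shift
  I8: { [S → y .], [T → y . - S] }  — shift, reduce
  I9: { [S → T - .] }  — reduce
  I10: { [L → T T . T], [T → . y - S] }  — shift
  I11: { [L → T T T .] }  — reduce

I8 contains reduce item [S → y .] and shift item [T → y . - S] — shift-reduce conflict.

Answer: Yes — I8: [S → y .] vs [T → y . - S]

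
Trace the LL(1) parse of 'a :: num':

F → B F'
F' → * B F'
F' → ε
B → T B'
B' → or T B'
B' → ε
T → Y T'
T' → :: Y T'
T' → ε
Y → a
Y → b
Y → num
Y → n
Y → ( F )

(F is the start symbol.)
LL(1) parsing maintains a stack (initially the start symbol over $) and the input. At each step: if the stack top is a terminal, match it against the current input token; if it is a non-terminal N, replace it with the RHS of M[N, lookahead] (the unique production whose predict set contains the lookahead).

Stack is shown with the top on the left.

Stack            Input       Action
-----------------------------------
F $              a :: num $  output F → B F'
B F' $           a :: num $  output B → T B'
T B' F' $        a :: num $  output T → Y T'
Y T' B' F' $     a :: num $  output Y → a
a T' B' F' $     a :: num $  match 'a'
T' B' F' $       :: num $    output T' → :: Y T'
:: Y T' B' F' $  :: num $    match '::'
Y T' B' F' $     num $       output Y → num
num T' B' F' $   num $       match 'num'
T' B' F' $       $           output T' → ε
B' F' $          $           output B' → ε
F' $             $           output F' → ε
$                $           accept

The string is accepted.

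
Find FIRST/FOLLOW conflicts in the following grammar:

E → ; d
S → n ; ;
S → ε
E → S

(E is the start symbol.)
A FIRST/FOLLOW conflict occurs when a non-terminal N has a nullable alternative N → β (β ⇒* ε) and another alternative N → α with FIRST(α) ∩ FOLLOW(N) ≠ ∅: on such a lookahead the parser cannot decide between expanding α and letting N vanish via β.

Nullable non-terminals: E, S.
FIRST sets used below: FIRST(S) = { 'n', ε }

E: nullable alternative(s) E → S; FOLLOW(E) = { $ }
  E → ; d: FIRST \ {ε} = { ';' } — disjoint from FOLLOW(E)
  E → S: FIRST \ {ε} = { 'n' } — this is the only nullable alternative, skip

S: nullable alternative(s) S → ε; FOLLOW(S) = { $ }
  S → n ; ;: FIRST \ {ε} = { 'n' } — disjoint from FOLLOW(S)
  S → ε: FIRST \ {ε} = { } — this is the only nullable alternative, skip

No FIRST/FOLLOW conflicts found.

Answer: No FIRST/FOLLOW conflicts.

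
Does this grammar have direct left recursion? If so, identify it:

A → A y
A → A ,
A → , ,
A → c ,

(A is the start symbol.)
Yes, A is left-recursive

Direct left recursion occurs when N → N α for some non-terminal N (the right-hand side begins with the left-hand side itself).

A → A y: LEFT RECURSIVE (starts with A)
A → A ,: LEFT RECURSIVE (starts with A)
A → , ,: starts with ','
A → c ,: starts with c

The grammar has direct left recursion on: A.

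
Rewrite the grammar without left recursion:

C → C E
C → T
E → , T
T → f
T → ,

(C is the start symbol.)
C is directly left-recursive. The standard transformation for
  A → A α₁ | ... | A α_m | β₁ | ... | β_n
is
  A  → β₁ A' | ... | β_n A'
  A' → α₁ A' | ... | α_m A' | ε

C → T becomes C → T C'
C → C E becomes C' → E C'
Add C' → ε

Productions for other non-terminals are unchanged:
  E → , T
  T → f
  T → ,

Resulting grammar:
C → T C'
C' → E C'
C' → ε
E → , T
T → f
T → ,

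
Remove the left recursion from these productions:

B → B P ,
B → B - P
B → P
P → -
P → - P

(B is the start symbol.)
B → P B'
B' → P , B'
B' → - P B'
B' → ε
P → -
P → - P

B is directly left-recursive. The standard transformation for
  A → A α₁ | ... | A α_m | β₁ | ... | β_n
is
  A  → β₁ A' | ... | β_n A'
  A' → α₁ A' | ... | α_m A' | ε

B → P becomes B → P B'
B → B P , becomes B' → P , B'
B → B - P becomes B' → - P B'
Add B' → ε

Productions for other non-terminals are unchanged:
  P → -
  P → - P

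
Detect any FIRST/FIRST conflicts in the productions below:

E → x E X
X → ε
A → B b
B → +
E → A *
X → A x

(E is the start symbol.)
No FIRST/FIRST conflicts.

FIRST sets of the non-terminals at (or reachable through a nullable prefix from) the front of some alternative:
  FIRST(A) = { '+' }

Productions for E:
  E → x E X: FIRST = { 'x' }
  E → A *: FIRST = { '+' }
Productions for X:
  X → ε: FIRST = { ε }
  X → A x: FIRST = { '+' }
A, B have only one production, so no FIRST/FIRST conflict is possible there.

All alternatives of each non-terminal have pairwise disjoint FIRST sets.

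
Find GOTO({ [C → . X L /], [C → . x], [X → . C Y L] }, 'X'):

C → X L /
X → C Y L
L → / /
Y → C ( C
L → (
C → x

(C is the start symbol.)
GOTO(I, 'X') = CLOSURE({ [A → αX.β] : [A → α.Xβ] ∈ I, X = 'X' })

Items with dot before 'X', with the dot advanced:
  [C → . X L /] → [C → X . L /]
Closure of the advanced items:
  [C → X . L /] has the dot before L: add [L → . / /], [L → . (]

GOTO = { [C → X . L /], [L → . (], [L → . / /] }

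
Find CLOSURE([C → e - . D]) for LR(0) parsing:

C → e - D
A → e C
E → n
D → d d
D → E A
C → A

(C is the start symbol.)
{ [C → e - . D], [D → . E A], [D → . d d], [E → . n] }

To compute CLOSURE, for each item [A → α.Bβ] where B is a non-terminal, add [B → .γ] for all productions B → γ; repeat for the newly added items until nothing changes.

Start with: [C → e - . D]
  [C → e - . D] has the dot before D: add [D → . d d], [D → . E A]
  [D → . E A] has the dot before E: add [E → . n]
No further items can be added.

CLOSURE = { [C → e - . D], [D → . E A], [D → . d d], [E → . n] }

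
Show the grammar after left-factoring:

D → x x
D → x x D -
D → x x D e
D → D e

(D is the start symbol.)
D → x x D'
D' → ε
D' → D D''
D'' → -
D'' → e
D → D e

Left-factoring transforms A → αβ₁ | αβ₂ into A → αA' and A' → β₁ | β₂
(α is the longest common prefix among the alternatives). Repeat until
no nonterminal has two alternatives with a common prefix.

Round 1: D has alternatives sharing prefix 'x x'. Introduce D': D → x x D'
  Add: D' → ε
  Add: D' → D -
  Add: D' → D e

Round 2: D' has alternatives sharing prefix 'D'. Introduce D'': D' → D D''
  Add: D'' → -
  Add: D'' → e

No remaining common prefixes — done.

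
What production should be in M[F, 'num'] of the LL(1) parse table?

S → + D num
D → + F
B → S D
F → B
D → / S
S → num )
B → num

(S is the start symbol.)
F → B

To find M[F, 'num'], we find productions for F where 'num' is in the predict set (PREDICT(N → α) = (FIRST(α) \ {ε}) ∪ (FOLLOW(N) if α ⇒* ε)).

Relevant sets:
  FIRST(B) = { '+', 'num' }

F → B: PREDICT = { '+', 'num' }
  'num' is in predict set, so this production goes in M[F, 'num']

M[F, 'num'] = F → B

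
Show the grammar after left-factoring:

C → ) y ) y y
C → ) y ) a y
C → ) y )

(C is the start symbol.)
Left-factoring transforms A → αβ₁ | αβ₂ into A → αA' and A' → β₁ | β₂
(α is the longest common prefix among the alternatives). Repeat until
no nonterminal has two alternatives with a common prefix.

Round 1: C has alternatives sharing prefix ') y )'. Introduce C': C → ) y ) C'
  Add: C' → y y
  Add: C' → a y
  Add: C' → ε

No remaining common prefixes — done.

Resulting grammar:
C → ) y ) C'
C' → y y
C' → a y
C' → ε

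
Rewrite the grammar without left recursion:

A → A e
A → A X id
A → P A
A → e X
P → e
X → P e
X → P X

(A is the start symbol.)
A is directly left-recursive. The standard transformation for
  A → A α₁ | ... | A α_m | β₁ | ... | β_n
is
  A  → β₁ A' | ... | β_n A'
  A' → α₁ A' | ... | α_m A' | ε

A → P A becomes A → P A A'
A → e X becomes A → e X A'
A → A e becomes A' → e A'
A → A X id becomes A' → X id A'
Add A' → ε

Productions for other non-terminals are unchanged:
  P → e
  X → P e
  X → P X

Resulting grammar:
A → P A A'
A → e X A'
A' → e A'
A' → X id A'
A' → ε
P → e
X → P e
X → P X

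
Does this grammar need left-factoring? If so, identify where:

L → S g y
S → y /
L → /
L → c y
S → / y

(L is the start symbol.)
Left-factoring is needed when two productions for the same non-terminal
share a common prefix on the right-hand side.

Productions for L:
  L → S g y
  L → /
  L → c y
Productions for S:
  S → y /
  S → / y

No common prefixes found.

Answer: No, left-factoring is not needed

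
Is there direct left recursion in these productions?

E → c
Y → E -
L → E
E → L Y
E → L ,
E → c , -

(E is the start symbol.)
Direct left recursion occurs when N → N α for some non-terminal N (the right-hand side begins with the left-hand side itself).

E → c: starts with c
Y → E -: starts with E
L → E: starts with E
E → L Y: starts with L
E → L ,: starts with L
E → c , -: starts with c

No direct left recursion found.

Answer: No direct left recursion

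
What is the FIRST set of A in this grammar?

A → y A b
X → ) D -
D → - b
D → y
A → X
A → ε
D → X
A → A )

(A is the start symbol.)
FIRST sets of the other non-terminals involved (by the same procedure, iterated to a fixed point):
  FIRST(X) = { ')' }

From A → y A b:
  - y is a terminal: add 'y' and stop
From A → X:
  - X is a non-terminal: add FIRST(X) \ {ε} = { ')' }
    X is not nullable, so stop
From A → ε:
  - ε-production, so ε ∈ FIRST(A)
From A → A ):
  - A is the symbol being defined: contributes nothing new
    A is nullable, so continue to the next symbol
  - ')' is a terminal: add ')' and stop

Collecting: FIRST(A) = { ')', 'y', ε }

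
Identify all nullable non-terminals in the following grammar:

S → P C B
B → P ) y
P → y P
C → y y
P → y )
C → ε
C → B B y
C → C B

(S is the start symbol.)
{ 'C' }

A non-terminal is nullable if it can derive ε (the empty string): either it has an ε-production, or it has a production whose right-hand side consists entirely of nullable non-terminals.

ε-productions: C → ε
So C is immediately nullable.
No further non-terminal can be added: every production for the remaining non-terminals contains a terminal or a non-nullable non-terminal.
Nullable = { 'C' }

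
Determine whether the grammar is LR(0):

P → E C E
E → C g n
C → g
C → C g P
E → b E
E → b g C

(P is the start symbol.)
No. Shift-reduce conflict between [C → g .] and [C → . g]

Augment with P' → P and build the canonical LR(0) collection (I0 = CLOSURE({[P' → . P]}), then GOTO on every symbol after a dot until no new states appear). It has 16 states:
  I0: { [C → . C g P], [C → . g], [E → . C g n], [E → . b E], [E → . b g C], [P → . E C E], [P' → . P] }  — shift
  I1: { [C → C . g P], [E → C . g n] }  — shift
  I2: { [C → . C g P], [C → . g], [P → E . C E] }  — shift
  I3: { [P' → P .] }  — accept
  I4: { [C → . C g P], [C → . g], [E → . C g n], [E → . b E], [E → . b g C], [E → b . E], [E → b . g C] }  — shift
  I5: { [C → g .] }  — reduce
  I6: { [E → b E .] }  — reduce
  I7: { [C → . C g P], [C → . g], [C → g .], [E → b g . C] }  — shift, reduce
  I8: { [C → C . g P], [E → b g C .] }  — shift, reduce
  I9: { [C → . C g P], [C → . g], [C → C g . P], [E → . C g n], [E → . b E], [E → . b g C], [P → . E C E] }  — shift
  I10: { [C → C g P .] }  — reduce
  I11: { [C → . C g P], [C → . g], [C → C . g P], [E → . C g n], [E → . b E], [E → . b g C], [P → E C . E] }  — shift
  I12: { [P → E C E .] }  — reduce
  I13: { [C → . C g P], [C → . g], [C → C g . P], [C → g .], [E → . C g n], [E → . b E], [E → . b g C], [P → . E C E] }  — shift, reduce
  I14: { [C → . C g P], [C → . g], [C → C g . P], [E → . C g n], [E → . b E], [E → . b g C], [E → C g . n], [P → . E C E] }  — shift
  I15: { [E → C g n .] }  — reduce

Conflict in state I7:
  Shift-reduce conflict between [C → g .] and [C → . g]
So the grammar is NOT LR(0).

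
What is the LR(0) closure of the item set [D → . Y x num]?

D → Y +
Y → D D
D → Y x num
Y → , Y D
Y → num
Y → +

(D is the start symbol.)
Start with: [D → . Y x num]
  [D → . Y x num] has the dot before Y: add [Y → . D D], [Y → . , Y D], [Y → . num], [Y → . +]
  [Y → . D D] has the dot before D: add [D → . Y +]
No further items can be added.

CLOSURE = { [D → . Y +], [D → . Y x num], [Y → . +], [Y → . , Y D], [Y → . D D], [Y → . num] }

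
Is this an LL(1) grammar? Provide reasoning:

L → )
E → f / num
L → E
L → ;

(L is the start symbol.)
Yes, the grammar is LL(1).

A grammar is LL(1) if for each non-terminal N with multiple productions, the predict sets of those productions are pairwise disjoint, where PREDICT(N → α) = (FIRST(α) \ {ε}) ∪ (FOLLOW(N) if α ⇒* ε).

Relevant sets:
  FIRST(E) = { 'f' }

For L:
  PREDICT(L → ')') = { ')' }
  PREDICT(L → E) = { 'f' }
  PREDICT(L → ';') = { ';' }
E has a single production, so nothing to check there.

All predict sets are disjoint. The grammar IS LL(1).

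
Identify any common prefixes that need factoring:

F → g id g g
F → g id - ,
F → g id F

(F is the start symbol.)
Left-factoring is needed when two productions for the same non-terminal
share a common prefix on the right-hand side.

Productions for F:
  F → g id g g
  F → g id - ,
  F → g id F

Found common prefix 'g id' in productions for F

Answer: Yes, F has productions with common prefix 'g id'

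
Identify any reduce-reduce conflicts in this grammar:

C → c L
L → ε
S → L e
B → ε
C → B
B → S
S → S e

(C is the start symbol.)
A reduce-reduce conflict occurs when an LR(0) state has two complete items [A → α .] and [B → β .] — both call for a reduction, and with no lookahead the parser cannot choose between them.

Augment with C' → C and build the canonical LR(0) collection (I0 = CLOSURE({[C' → . C]}), then GOTO on every symbol after a dot until no new states appear). It has 9 states:
  I0: { [B → . S], [B → .], [C → . B], [C → . c L], [C' → . C], [L → .], [S → . L e], [S → . S e] }  — shift, 2 reduces
  I1: { [C → B .] }  — reduce
  I2: { [C' → C .] }  — accept
  I3: { [S → L . e] }  — shift
  I4: { [B → S .], [S → S . e] }  — shift, reduce
  I5: { [C → c . L], [L → .] }  — reduce
  I6: { [C → c L .] }  — reduce
  I7: { [S → S e .] }  — reduce
  I8: { [S → L e .] }  — reduce

I0 contains complete items [B → .], [L → .] — reduce-reduce conflict.

Answer: Yes — I0: [B → .] vs [L → .]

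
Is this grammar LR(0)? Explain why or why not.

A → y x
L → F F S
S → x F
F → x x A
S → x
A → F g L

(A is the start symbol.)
No. Shift-reduce conflict between [S → x .] and [F → . x x A]

A grammar is LR(0) if no state in the canonical LR(0) collection has:
  - both a shift item (dot before a terminal) and a complete item (shift-reduce conflict), or
  - two or more complete items (reduce-reduce conflict; the accept item [A' → A .] counts as a complete item here).

Augment with A' → A and build the canonical LR(0) collection (I0 = CLOSURE({[A' → . A]}), then GOTO on every symbol after a dot until no new states appear). It has 15 states:
  I0: { [A → . F g L], [A → . y x], [A' → . A], [F → . x x A] }  — shift
  I1: { [A' → A .] }  — accept
  I2: { [A → F . g L] }  — shift
  I3: { [F → x . x A] }  — shift
  I4: { [A → y . x] }  — shift
  I5: { [A → y x .] }  — reduce
  I6: { [A → . F g L], [A → . y x], [F → . x x A], [F → x x . A] }  — shift
  I7: { [F → x x A .] }  — reduce
  I8: { [A → F g . L], [F → . x x A], [L → . F F S] }  — shift
  I9: { [F → . x x A], [L → F . F S] }  — shift
  I10: { [A → F g L .] }  — reduce
  I11: { [L → F F . S], [S → . x F], [S → . x] }  — shift
  I12: { [L → F F S .] }  — reduce
  I13: { [F → . x x A], [S → x . F], [S → x .] }  — shift, reduce
  I14: { [S → x F .] }  — reduce

Conflict in state I13:
  Shift-reduce conflict between [S → x .] and [F → . x x A]
So the grammar is NOT LR(0).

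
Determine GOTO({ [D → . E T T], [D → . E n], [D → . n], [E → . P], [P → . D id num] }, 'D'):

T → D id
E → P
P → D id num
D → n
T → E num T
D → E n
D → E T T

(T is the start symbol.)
{ [P → D . id num] }

GOTO(I, 'D') = CLOSURE({ [A → αX.β] : [A → α.Xβ] ∈ I, X = 'D' })

Items with dot before 'D', with the dot advanced:
  [P → . D id num] → [P → D . id num]
Closure adds nothing (no advanced item has the dot before a non-terminal).

GOTO = { [P → D . id num] }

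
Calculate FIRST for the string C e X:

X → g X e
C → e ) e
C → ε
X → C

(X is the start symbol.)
FIRST sets of the non-terminals involved (from the grammar, by fixed-point iteration):
  FIRST(C) = { 'e', ε }

To compute FIRST(C e X), process the symbols left to right:
Symbol C is a non-terminal. Add FIRST(C) \ {ε} = { 'e' }
C is nullable (ε ∈ FIRST(C)), continue to the next symbol.
Symbol e is a terminal. Add 'e' and stop.
FIRST(C e X) = { 'e' }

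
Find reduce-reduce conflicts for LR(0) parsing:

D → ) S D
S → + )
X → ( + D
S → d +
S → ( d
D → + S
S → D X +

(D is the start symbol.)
No reduce-reduce conflicts

A reduce-reduce conflict occurs when an LR(0) state has two complete items [A → α .] and [B → β .] — both call for a reduction, and with no lookahead the parser cannot choose between them.

Augment with D' → D and build the canonical LR(0) collection (I0 = CLOSURE({[D' → . D]}), then GOTO on every symbol after a dot until no new states appear). It has 19 states:
  I0: { [D → . ) S D], [D → . + S], [D' → . D] }  — shift
  I1: { [D → ) . S D], [D → . ) S D], [D → . + S], [S → . ( d], [S → . + )], [S → . D X +], [S → . d +] }  — shift
  I2: { [D → + . S], [D → . ) S D], [D → . + S], [S → . ( d], [S → . + )], [S → . D X +], [S → . d +] }  — shift
  I3: { [D' → D .] }  — accept
  I4: { [S → ( . d] }  — shift
  I5: { [D → + . S], [D → . ) S D], [D → . + S], [S → + . )], [S → . ( d], [S → . + )], [S → . D X +], [S → . d +] }  — shift
  I6: { [S → D . X +], [X → . ( + D] }  — shift
  I7: { [D → + S .] }  — reduce
  I8: { [S → d . +] }  — shift
  I9: { [S → d + .] }  — reduce
  I10: { [X → ( . + D] }  — shift
  I11: { [S → D X . +] }  — shift
  I12: { [S → D X + .] }  — reduce
  I13: { [D → . ) S D], [D → . + S], [X → ( + . D] }  — shift
  I14: { [X → ( + D .] }  — reduce
  I15: { [D → ) . S D], [D → . ) S D], [D → . + S], [S → + ) .], [S → . ( d], [S → . + )], [S → . D X +], [S → . d +] }  — shift, reduce
  I16: { [D → ) S . D], [D → . ) S D], [D → . + S] }  — shift
  I17: { [D → ) S D .] }  — reduce
  I18: { [S → ( d .] }  — reduce

No state contains more than one complete item.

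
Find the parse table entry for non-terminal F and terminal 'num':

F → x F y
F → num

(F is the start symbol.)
F → num

To find M[F, 'num'], we find productions for F where 'num' is in the predict set (PREDICT(N → α) = (FIRST(α) \ {ε}) ∪ (FOLLOW(N) if α ⇒* ε)).

F → x F y: PREDICT = { 'x' }
F → num: PREDICT = { 'num' }
  'num' is in predict set, so this production goes in M[F, 'num']

M[F, 'num'] = F → num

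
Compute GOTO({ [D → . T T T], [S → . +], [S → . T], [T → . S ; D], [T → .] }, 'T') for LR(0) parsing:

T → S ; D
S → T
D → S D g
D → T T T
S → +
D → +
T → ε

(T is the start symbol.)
GOTO(I, 'T') = CLOSURE({ [A → αX.β] : [A → α.Xβ] ∈ I, X = 'T' })

Items with dot before 'T', with the dot advanced:
  [D → . T T T] → [D → T . T T]
  [S → . T] → [S → T .]
Closure of the advanced items:
  [D → T . T T] has the dot before T: add [T → . S ; D], [T → .]
  [T → . S ; D] has the dot before S: add [S → . T], [S → . +]

GOTO = { [D → T . T T], [S → . +], [S → . T], [S → T .], [T → . S ; D], [T → .] }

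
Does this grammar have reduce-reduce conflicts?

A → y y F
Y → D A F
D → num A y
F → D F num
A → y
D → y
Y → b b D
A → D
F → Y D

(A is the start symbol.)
Yes — I4: [A → y .] vs [D → y .]

A reduce-reduce conflict occurs when an LR(0) state has two complete items [A → α .] and [B → β .] — both call for a reduction, and with no lookahead the parser cannot choose between them.

Augment with A' → A and build the canonical LR(0) collection (I0 = CLOSURE({[A' → . A]}), then GOTO on every symbol after a dot until no new states appear). It has 21 states:
  I0: { [A → . D], [A → . y y F], [A → . y], [A' → . A], [D → . num A y], [D → . y] }  — shift
  I1: { [A' → A .] }  — accept
  I2: { [A → D .] }  — reduce
  I3: { [A → . D], [A → . y y F], [A → . y], [D → . num A y], [D → . y], [D → num . A y] }  — shift
  I4: { [A → y . y F], [A → y .], [D → y .] }  — shift, 2 reduces
  I5: { [A → y y . F], [D → . num A y], [D → . y], [F → . D F num], [F → . Y D], [Y → . D A F], [Y → . b b D] }  — shift
  I6: { [A → . D], [A → . y y F], [A → . y], [D → . num A y], [D → . y], [F → . D F num], [F → . Y D], [F → D . F num], [Y → . D A F], [Y → . b b D], [Y → D . A F] }  — shift
  I7: { [A → y y F .] }  — reduce
  I8: { [D → . num A y], [D → . y], [F → Y . D] }  — shift
  I9: { [Y → b . b D] }  — shift
  I10: { [D → y .] }  — reduce
  I11: { [D → . num A y], [D → . y], [Y → b b . D] }  — shift
  I12: { [Y → b b D .] }  — reduce
  I13: { [F → Y D .] }  — reduce
  I14: { [D → . num A y], [D → . y], [F → . D F num], [F → . Y D], [Y → . D A F], [Y → . b b D], [Y → D A . F] }  — shift
  I15: { [A → . D], [A → . y y F], [A → . y], [A → D .], [D → . num A y], [D → . y], [F → . D F num], [F → . Y D], [F → D . F num], [Y → . D A F], [Y → . b b D], [Y → D . A F] }  — shift, reduce
  I16: { [F → D F . num] }  — shift
  I17: { [F → D F num .] }  — reduce
  I18: { [Y → D A F .] }  — reduce
  I19: { [D → num A . y] }  — shift
  I20: { [D → num A y .] }  — reduce

I4 contains complete items [A → y .], [D → y .] — reduce-reduce conflict.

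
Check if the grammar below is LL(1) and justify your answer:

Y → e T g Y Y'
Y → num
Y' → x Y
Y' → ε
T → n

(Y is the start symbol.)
No. Predict set conflict for Y': { 'x' }

Relevant sets:
  FOLLOW(Y') = { $, 'x' }

For Y:
  PREDICT(Y → e T g Y Y') = { 'e' }
  PREDICT(Y → num) = { 'num' }
For Y':
  PREDICT(Y' → x Y) = { 'x' }
  PREDICT(Y' → ε) = { $, 'x' }
T has a single production, so nothing to check there.

Conflict found: Predict set conflict for Y': { 'x' }
The grammar is NOT LL(1).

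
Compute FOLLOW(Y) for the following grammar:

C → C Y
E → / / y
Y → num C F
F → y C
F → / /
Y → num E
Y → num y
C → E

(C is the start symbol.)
In C → C Y: Y is at the end, add FOLLOW(C)

The FOLLOW sets referred to above (computed the same way, to a fixed point):
  FOLLOW(C) = { $, '/', 'num', 'y' }

Taking the union: FOLLOW(Y) = { $, '/', 'num', 'y' }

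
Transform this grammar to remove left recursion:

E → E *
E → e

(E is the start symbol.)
E → e E'
E' → * E'
E' → ε

E is directly left-recursive. The standard transformation for
  A → A α₁ | ... | A α_m | β₁ | ... | β_n
is
  A  → β₁ A' | ... | β_n A'
  A' → α₁ A' | ... | α_m A' | ε

E → e becomes E → e E'
E → E * becomes E' → * E'
Add E' → ε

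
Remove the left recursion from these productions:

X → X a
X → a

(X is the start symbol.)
X → a X'
X' → a X'
X' → ε

X is directly left-recursive. The standard transformation for
  A → A α₁ | ... | A α_m | β₁ | ... | β_n
is
  A  → β₁ A' | ... | β_n A'
  A' → α₁ A' | ... | α_m A' | ε

X → a becomes X → a X'
X → X a becomes X' → a X'
Add X' → ε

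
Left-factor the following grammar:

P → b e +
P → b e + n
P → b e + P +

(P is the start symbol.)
Left-factoring transforms A → αβ₁ | αβ₂ into A → αA' and A' → β₁ | β₂
(α is the longest common prefix among the alternatives). Repeat until
no nonterminal has two alternatives with a common prefix.

Round 1: P has alternatives sharing prefix 'b e +'. Introduce P': P → b e + P'
  Add: P' → ε
  Add: P' → n
  Add: P' → P +

No remaining common prefixes — done.

Resulting grammar:
P → b e + P'
P' → ε
P' → n
P' → P +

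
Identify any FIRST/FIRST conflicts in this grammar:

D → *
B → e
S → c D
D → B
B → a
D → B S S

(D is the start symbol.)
FIRST sets of the non-terminals at (or reachable through a nullable prefix from) the front of some alternative:
  FIRST(B) = { 'a', 'e' }

Productions for D:
  D → *: FIRST = { '*' }
  D → B: FIRST = { 'a', 'e' }
  D → B S S: FIRST = { 'a', 'e' }
Productions for B:
  B → e: FIRST = { 'e' }
  B → a: FIRST = { 'a' }
S has only one production, so no FIRST/FIRST conflict is possible there.

Conflict for D: D → B and D → B S S
  Overlap: { 'a', 'e' }

Answer: Yes. D → B / D → B S S on { 'a', 'e' }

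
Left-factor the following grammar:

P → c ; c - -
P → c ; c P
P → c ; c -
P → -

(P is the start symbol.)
P → c ; c P'
P' → - P''
P'' → -
P'' → ε
P' → P
P → -

Left-factoring transforms A → αβ₁ | αβ₂ into A → αA' and A' → β₁ | β₂
(α is the longest common prefix among the alternatives). Repeat until
no nonterminal has two alternatives with a common prefix.

Round 1: P has alternatives sharing prefix 'c ; c'. Introduce P': P → c ; c P'
  Add: P' → - -
  Add: P' → P
  Add: P' → -

Round 2: P' has alternatives sharing prefix '-'. Introduce P'': P' → - P''
  Add: P'' → -
  Add: P'' → ε

No remaining common prefixes — done.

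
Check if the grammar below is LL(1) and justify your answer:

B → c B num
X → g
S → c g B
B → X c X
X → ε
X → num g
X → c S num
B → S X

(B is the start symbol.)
Relevant sets:
  FIRST(X) = { 'c', 'g', 'num', ε }
  FIRST(S) = { 'c' }
  FOLLOW(X) = { $, 'c', 'g', 'num' }

For B:
  PREDICT(B → c B num) = { 'c' }
  PREDICT(B → X c X) = { 'c', 'g', 'num' }
  PREDICT(B → S X) = { 'c' }
For X:
  PREDICT(X → g) = { 'g' }
  PREDICT(X → ε) = { $, 'c', 'g', 'num' }
  PREDICT(X → num g) = { 'num' }
  PREDICT(X → c S num) = { 'c' }
S has a single production, so nothing to check there.

Conflict found: Predict set conflict for B: { 'c' }
The grammar is NOT LL(1).

Answer: No. Predict set conflict for B: { 'c' }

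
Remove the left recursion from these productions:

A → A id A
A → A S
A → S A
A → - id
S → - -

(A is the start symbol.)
A is directly left-recursive. The standard transformation for
  A → A α₁ | ... | A α_m | β₁ | ... | β_n
is
  A  → β₁ A' | ... | β_n A'
  A' → α₁ A' | ... | α_m A' | ε

A → S A becomes A → S A A'
A → - id becomes A → - id A'
A → A id A becomes A' → id A A'
A → A S becomes A' → S A'
Add A' → ε

Productions for other non-terminals are unchanged:
  S → - -

Resulting grammar:
A → S A A'
A → - id A'
A' → id A A'
A' → S A'
A' → ε
S → - -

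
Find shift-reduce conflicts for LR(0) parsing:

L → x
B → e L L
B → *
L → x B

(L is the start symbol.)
Yes — I2: [L → x .] vs [B → . *]

Augment with L' → L and build the canonical LR(0) collection (I0 = CLOSURE({[L' → . L]}), then GOTO on every symbol after a dot until no new states appear). It has 8 states:
  I0: { [L → . x B], [L → . x], [L' → . L] }  — shift
  I1: { [L' → L .] }  — accept
  I2: { [B → . *], [B → . e L L], [L → x . B], [L → x .] }  — shift, reduce
  I3: { [B → * .] }  — reduce
  I4: { [L → x B .] }  — reduce
  I5: { [B → e . L L], [L → . x B], [L → . x] }  — shift
  I6: { [B → e L . L], [L → . x B], [L → . x] }  — shift
  I7: { [B → e L L .] }  — reduce

I2 contains reduce item [L → x .] and shift items [B → . *], [B → . e L L] — shift-reduce conflict.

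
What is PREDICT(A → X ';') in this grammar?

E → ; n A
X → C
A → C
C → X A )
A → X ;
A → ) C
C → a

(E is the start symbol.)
{ 'a' }

PREDICT(A → X ';') = (FIRST(RHS) \ {ε}) ∪ (FOLLOW(A) if ε ∈ FIRST(RHS), i.e. RHS ⇒* ε)
FIRST(X) = { 'a' }
FIRST(X ';') = { 'a' }
ε ∉ FIRST(X ';'), so FOLLOW(A) is not added.
PREDICT(A → X ';') = { 'a' }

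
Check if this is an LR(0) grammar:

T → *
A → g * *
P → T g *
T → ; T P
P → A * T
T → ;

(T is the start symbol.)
A grammar is LR(0) if no state in the canonical LR(0) collection has:
  - both a shift item (dot before a terminal) and a complete item (shift-reduce conflict), or
  - two or more complete items (reduce-reduce conflict; the accept item [T' → T .] counts as a complete item here).

Augment with T' → T and build the canonical LR(0) collection (I0 = CLOSURE({[T' → . T]}), then GOTO on every symbol after a dot until no new states appear). It has 15 states:
  I0: { [T → . *], [T → . ; T P], [T → . ;], [T' → . T] }  — shift
  I1: { [T → * .] }  — reduce
  I2: { [T → . *], [T → . ; T P], [T → . ;], [T → ; . T P], [T → ; .] }  — shift, reduce
  I3: { [T' → T .] }  — accept
  I4: { [A → . g * *], [P → . A * T], [P → . T g *], [T → . *], [T → . ; T P], [T → . ;], [T → ; T . P] }  — shift
  I5: { [P → A . * T] }  — shift
  I6: { [T → ; T P .] }  — reduce
  I7: { [P → T . g *] }  — shift
  I8: { [A → g . * *] }  — shift
  I9: { [A → g * . *] }  — shift
  I10: { [A → g * * .] }  — reduce
  I11: { [P → T g . *] }  — shift
  I12: { [P → T g * .] }  — reduce
  I13: { [P → A * . T], [T → . *], [T → . ; T P], [T → . ;] }  — shift
  I14: { [P → A * T .] }  — reduce

Conflict in state I2:
  Shift-reduce conflict between [T → ; .] and [T → . *]
So the grammar is NOT LR(0).

Answer: No. Shift-reduce conflict between [T → ; .] and [T → . *]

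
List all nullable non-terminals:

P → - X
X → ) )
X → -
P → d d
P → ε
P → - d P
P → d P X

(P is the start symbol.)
{ 'P' }

A non-terminal is nullable if it can derive ε (the empty string): either it has an ε-production, or it has a production whose right-hand side consists entirely of nullable non-terminals.

ε-productions: P → ε
So P is immediately nullable.
No further non-terminal can be added: every production for the remaining non-terminals contains a terminal or a non-nullable non-terminal.
Nullable = { 'P' }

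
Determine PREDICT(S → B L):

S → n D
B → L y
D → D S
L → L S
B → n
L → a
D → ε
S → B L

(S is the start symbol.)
{ 'a', 'n' }

PREDICT(S → B L) = (FIRST(RHS) \ {ε}) ∪ (FOLLOW(S) if ε ∈ FIRST(RHS), i.e. RHS ⇒* ε)
FIRST(B) = { 'a', 'n' }
FIRST(B L) = { 'a', 'n' }
ε ∉ FIRST(B L), so FOLLOW(S) is not added.
PREDICT(S → B L) = { 'a', 'n' }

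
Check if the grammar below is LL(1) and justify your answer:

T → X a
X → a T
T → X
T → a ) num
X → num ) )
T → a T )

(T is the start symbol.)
No. Predict set conflict for T: { 'a', 'num' }

Relevant sets:
  FIRST(X) = { 'a', 'num' }

For T:
  PREDICT(T → X a) = { 'a', 'num' }
  PREDICT(T → X) = { 'a', 'num' }
  PREDICT(T → a ')' num) = { 'a' }
  PREDICT(T → a T ')') = { 'a' }
For X:
  PREDICT(X → a T) = { 'a' }
  PREDICT(X → num ')' ')') = { 'num' }

Conflict found: Predict set conflict for T: { 'a', 'num' }
The grammar is NOT LL(1).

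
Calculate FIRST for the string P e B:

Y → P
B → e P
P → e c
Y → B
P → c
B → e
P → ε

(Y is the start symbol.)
FIRST sets of the non-terminals involved (from the grammar, by fixed-point iteration):
  FIRST(P) = { 'c', 'e', ε }

To compute FIRST(P e B), process the symbols left to right:
Symbol P is a non-terminal. Add FIRST(P) \ {ε} = { 'c', 'e' }
P is nullable (ε ∈ FIRST(P)), continue to the next symbol.
Symbol e is a terminal. Add 'e' and stop.
FIRST(P e B) = { 'c', 'e' }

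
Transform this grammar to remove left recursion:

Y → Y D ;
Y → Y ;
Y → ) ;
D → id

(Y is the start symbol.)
Y is directly left-recursive. The standard transformation for
  A → A α₁ | ... | A α_m | β₁ | ... | β_n
is
  A  → β₁ A' | ... | β_n A'
  A' → α₁ A' | ... | α_m A' | ε

Y → ) ; becomes Y → ) ; Y'
Y → Y D ; becomes Y' → D ; Y'
Y → Y ; becomes Y' → ; Y'
Add Y' → ε

Productions for other non-terminals are unchanged:
  D → id

Resulting grammar:
Y → ) ; Y'
Y' → D ; Y'
Y' → ; Y'
Y' → ε
D → id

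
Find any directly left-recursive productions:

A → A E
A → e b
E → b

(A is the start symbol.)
Yes, A is left-recursive

A → A E: LEFT RECURSIVE (starts with A)
A → e b: starts with e
E → b: starts with b

The grammar has direct left recursion on: A.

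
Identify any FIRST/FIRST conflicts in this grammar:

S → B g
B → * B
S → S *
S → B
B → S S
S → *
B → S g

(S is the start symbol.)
A FIRST/FIRST conflict occurs when two productions N → α and N → β for the same non-terminal have FIRST(α) ∩ FIRST(β) ≠ ∅ (with ε ∈ FIRST of a nullable right-hand side, so two nullable alternatives also conflict).

FIRST sets of the non-terminals at (or reachable through a nullable prefix from) the front of some alternative:
  FIRST(B) = { '*' }
  FIRST(S) = { '*' }

Productions for S:
  S → B g: FIRST = { '*' }
  S → S *: FIRST = { '*' }
  S → B: FIRST = { '*' }
  S → *: FIRST = { '*' }
Productions for B:
  B → * B: FIRST = { '*' }
  B → S S: FIRST = { '*' }
  B → S g: FIRST = { '*' }

Conflict for S: S → B g and S → S *
  Overlap: { '*' }
Conflict for S: S → B g and S → B
  Overlap: { '*' }
Conflict for S: S → B g and S → *
  Overlap: { '*' }
Conflict for S: S → S * and S → B
  Overlap: { '*' }
Conflict for S: S → S * and S → *
  Overlap: { '*' }
Conflict for S: S → B and S → *
  Overlap: { '*' }
Conflict for B: B → * B and B → S S
  Overlap: { '*' }
Conflict for B: B → * B and B → S g
  Overlap: { '*' }
Conflict for B: B → S S and B → S g
  Overlap: { '*' }

Answer: Yes. S → B g / S → S '*' on { '*' }; S → B g / S → B on { '*' }; S → B g / S → '*' on { '*' }; S → S '*' / S → B on { '*' }; S → S '*' / S → '*' on { '*' }; S → B / S → '*' on { '*' }; B → '*' B / B → S S on { '*' }; B → '*' B / B → S g on { '*' }; B → S S / B → S g on { '*' }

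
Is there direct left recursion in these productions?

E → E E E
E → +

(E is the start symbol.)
Direct left recursion occurs when N → N α for some non-terminal N (the right-hand side begins with the left-hand side itself).

E → E E E: LEFT RECURSIVE (starts with E)
E → +: starts with '+'

The grammar has direct left recursion on: E.

Answer: Yes, E is left-recursive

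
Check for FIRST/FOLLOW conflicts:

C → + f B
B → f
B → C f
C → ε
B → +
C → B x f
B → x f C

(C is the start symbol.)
Yes. C → B x f with FOLLOW(C) on { 'f', 'x' }

Nullable non-terminals: C.
FIRST sets used below: FIRST(B) = { '+', 'f', 'x' }

C: nullable alternative(s) C → ε; FOLLOW(C) = { $, 'f', 'x' }
  C → + f B: FIRST \ {ε} = { '+' } — disjoint from FOLLOW(C)
  C → ε: FIRST \ {ε} = { } — this is the only nullable alternative, skip
  C → B x f: FIRST \ {ε} = { '+', 'f', 'x' } — overlaps FOLLOW(C) on { 'f', 'x' }: CONFLICT

B has no nullable alternative, so no FIRST/FOLLOW check is needed there.

So the grammar has 1 FIRST/FOLLOW conflict (marked CONFLICT above).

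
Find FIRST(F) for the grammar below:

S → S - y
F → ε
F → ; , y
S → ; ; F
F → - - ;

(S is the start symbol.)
To compute FIRST(F), examine every production with F on the left-hand side, reading each right-hand side left to right until a non-nullable symbol is reached.

From F → ε:
  - ε-production, so ε ∈ FIRST(F)
From F → ; , y:
  - ';' is a terminal: add ';' and stop
From F → - - ;:
  - '-' is a terminal: add '-' and stop

Collecting: FIRST(F) = { '-', ';', ε }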